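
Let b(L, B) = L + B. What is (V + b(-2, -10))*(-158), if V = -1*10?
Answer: 3476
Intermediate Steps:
V = -10
b(L, B) = B + L
(V + b(-2, -10))*(-158) = (-10 + (-10 - 2))*(-158) = (-10 - 12)*(-158) = -22*(-158) = 3476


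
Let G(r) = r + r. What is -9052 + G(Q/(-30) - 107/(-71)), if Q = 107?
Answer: -9644767/1065 ≈ -9056.1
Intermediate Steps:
G(r) = 2*r
-9052 + G(Q/(-30) - 107/(-71)) = -9052 + 2*(107/(-30) - 107/(-71)) = -9052 + 2*(107*(-1/30) - 107*(-1/71)) = -9052 + 2*(-107/30 + 107/71) = -9052 + 2*(-4387/2130) = -9052 - 4387/1065 = -9644767/1065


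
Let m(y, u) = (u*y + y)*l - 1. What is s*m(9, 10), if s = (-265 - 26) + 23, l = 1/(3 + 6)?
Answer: -2680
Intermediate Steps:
l = ⅑ (l = 1/9 = ⅑ ≈ 0.11111)
m(y, u) = -1 + y/9 + u*y/9 (m(y, u) = (u*y + y)*(⅑) - 1 = (y + u*y)*(⅑) - 1 = (y/9 + u*y/9) - 1 = -1 + y/9 + u*y/9)
s = -268 (s = -291 + 23 = -268)
s*m(9, 10) = -268*(-1 + (⅑)*9 + (⅑)*10*9) = -268*(-1 + 1 + 10) = -268*10 = -2680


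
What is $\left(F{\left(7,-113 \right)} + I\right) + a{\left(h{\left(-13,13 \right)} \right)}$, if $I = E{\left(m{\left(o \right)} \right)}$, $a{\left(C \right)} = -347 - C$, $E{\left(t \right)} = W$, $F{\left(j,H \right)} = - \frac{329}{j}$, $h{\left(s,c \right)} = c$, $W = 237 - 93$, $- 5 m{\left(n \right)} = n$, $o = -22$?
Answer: $-263$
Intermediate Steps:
$m{\left(n \right)} = - \frac{n}{5}$
$W = 144$ ($W = 237 - 93 = 144$)
$E{\left(t \right)} = 144$
$I = 144$
$\left(F{\left(7,-113 \right)} + I\right) + a{\left(h{\left(-13,13 \right)} \right)} = \left(- \frac{329}{7} + 144\right) - 360 = \left(\left(-329\right) \frac{1}{7} + 144\right) - 360 = \left(-47 + 144\right) - 360 = 97 - 360 = -263$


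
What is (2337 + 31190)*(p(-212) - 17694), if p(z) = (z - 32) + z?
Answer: -608515050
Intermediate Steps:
p(z) = -32 + 2*z (p(z) = (-32 + z) + z = -32 + 2*z)
(2337 + 31190)*(p(-212) - 17694) = (2337 + 31190)*((-32 + 2*(-212)) - 17694) = 33527*((-32 - 424) - 17694) = 33527*(-456 - 17694) = 33527*(-18150) = -608515050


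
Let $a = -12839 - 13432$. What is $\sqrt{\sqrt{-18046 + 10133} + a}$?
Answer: $\sqrt{-26271 + i \sqrt{7913}} \approx 0.2744 + 162.08 i$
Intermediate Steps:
$a = -26271$
$\sqrt{\sqrt{-18046 + 10133} + a} = \sqrt{\sqrt{-18046 + 10133} - 26271} = \sqrt{\sqrt{-7913} - 26271} = \sqrt{i \sqrt{7913} - 26271} = \sqrt{-26271 + i \sqrt{7913}}$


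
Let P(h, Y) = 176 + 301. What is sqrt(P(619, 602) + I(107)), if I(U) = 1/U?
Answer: 4*sqrt(341330)/107 ≈ 21.841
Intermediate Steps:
P(h, Y) = 477
sqrt(P(619, 602) + I(107)) = sqrt(477 + 1/107) = sqrt(51040/107) = 4*sqrt(341330)/107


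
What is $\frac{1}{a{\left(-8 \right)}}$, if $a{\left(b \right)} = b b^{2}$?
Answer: $- \frac{1}{512} \approx -0.0019531$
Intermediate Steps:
$a{\left(b \right)} = b^{3}$
$\frac{1}{a{\left(-8 \right)}} = \frac{1}{\left(-8\right)^{3}} = \frac{1}{-512} = - \frac{1}{512}$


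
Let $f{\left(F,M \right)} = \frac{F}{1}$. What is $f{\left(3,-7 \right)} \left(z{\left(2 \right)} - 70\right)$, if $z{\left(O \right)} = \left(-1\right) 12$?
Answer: $-246$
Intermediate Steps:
$f{\left(F,M \right)} = F$ ($f{\left(F,M \right)} = F 1 = F$)
$z{\left(O \right)} = -12$
$f{\left(3,-7 \right)} \left(z{\left(2 \right)} - 70\right) = 3 \left(-12 - 70\right) = 3 \left(-82\right) = -246$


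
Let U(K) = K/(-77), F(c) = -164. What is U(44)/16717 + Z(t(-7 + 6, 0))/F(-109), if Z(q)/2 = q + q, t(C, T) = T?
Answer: -4/117019 ≈ -3.4183e-5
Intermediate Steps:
U(K) = -K/77 (U(K) = K*(-1/77) = -K/77)
Z(q) = 4*q (Z(q) = 2*(q + q) = 2*(2*q) = 4*q)
U(44)/16717 + Z(t(-7 + 6, 0))/F(-109) = -1/77*44/16717 + (4*0)/(-164) = -4/7*1/16717 + 0*(-1/164) = -4/117019 + 0 = -4/117019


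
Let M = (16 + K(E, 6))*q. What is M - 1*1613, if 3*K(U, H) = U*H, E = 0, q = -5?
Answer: -1693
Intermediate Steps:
K(U, H) = H*U/3 (K(U, H) = (U*H)/3 = (H*U)/3 = H*U/3)
M = -80 (M = (16 + (1/3)*6*0)*(-5) = (16 + 0)*(-5) = 16*(-5) = -80)
M - 1*1613 = -80 - 1*1613 = -80 - 1613 = -1693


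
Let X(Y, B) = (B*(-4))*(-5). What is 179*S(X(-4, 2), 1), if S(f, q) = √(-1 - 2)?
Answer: 179*I*√3 ≈ 310.04*I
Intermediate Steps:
X(Y, B) = 20*B (X(Y, B) = -4*B*(-5) = 20*B)
S(f, q) = I*√3 (S(f, q) = √(-3) = I*√3)
179*S(X(-4, 2), 1) = 179*(I*√3) = 179*I*√3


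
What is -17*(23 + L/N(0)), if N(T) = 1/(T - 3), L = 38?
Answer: 1547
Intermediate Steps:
N(T) = 1/(-3 + T)
-17*(23 + L/N(0)) = -17*(23 + 38/(1/(-3 + 0))) = -17*(23 + 38/(1/(-3))) = -17*(23 + 38/(-1/3)) = -17*(23 + 38*(-3)) = -17*(23 - 114) = -17*(-91) = 1547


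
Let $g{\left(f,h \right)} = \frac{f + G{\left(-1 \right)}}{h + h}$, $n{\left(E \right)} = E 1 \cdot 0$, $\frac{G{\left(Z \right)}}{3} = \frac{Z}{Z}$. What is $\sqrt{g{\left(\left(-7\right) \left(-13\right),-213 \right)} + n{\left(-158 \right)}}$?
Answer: $\frac{i \sqrt{10011}}{213} \approx 0.46974 i$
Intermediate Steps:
$G{\left(Z \right)} = 3$ ($G{\left(Z \right)} = 3 \frac{Z}{Z} = 3 \cdot 1 = 3$)
$n{\left(E \right)} = 0$ ($n{\left(E \right)} = E 0 = 0$)
$g{\left(f,h \right)} = \frac{3 + f}{2 h}$ ($g{\left(f,h \right)} = \frac{f + 3}{h + h} = \frac{3 + f}{2 h}$)
$\sqrt{g{\left(\left(-7\right) \left(-13\right),-213 \right)} + n{\left(-158 \right)}} = \sqrt{\frac{3 - -91}{2 \left(-213\right)} + 0} = \sqrt{\frac{1}{2} \left(- \frac{1}{213}\right) \left(3 + 91\right) + 0} = \sqrt{\frac{1}{2} \left(- \frac{1}{213}\right) 94 + 0} = \sqrt{- \frac{47}{213} + 0} = \sqrt{- \frac{47}{213}} = \frac{i \sqrt{10011}}{213}$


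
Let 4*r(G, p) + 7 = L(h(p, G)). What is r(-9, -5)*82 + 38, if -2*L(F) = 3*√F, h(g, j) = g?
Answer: -211/2 - 123*I*√5/4 ≈ -105.5 - 68.759*I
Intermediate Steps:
L(F) = -3*√F/2
r(G, p) = -7/4 - 3*√p/8 (r(G, p) = -7/4 + (-3*√p/2)/4 = -7/4 - 3*√p/8)
r(-9, -5)*82 + 38 = (-7/4 - 3*I*√5/8)*82 + 38 = (-287/2 - 123*I*√5/4) + 38 = -211/2 - 123*I*√5/4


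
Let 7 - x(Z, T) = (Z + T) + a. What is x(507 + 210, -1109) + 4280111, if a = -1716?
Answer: 4282226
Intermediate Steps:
x(Z, T) = 1723 - T - Z (x(Z, T) = 7 - ((Z + T) - 1716) = 7 - ((T + Z) - 1716) = 7 - (-1716 + T + Z) = 7 + (1716 - T - Z) = 1723 - T - Z)
x(507 + 210, -1109) + 4280111 = (1723 - 1*(-1109) - (507 + 210)) + 4280111 = (1723 + 1109 - 1*717) + 4280111 = (1723 + 1109 - 717) + 4280111 = 2115 + 4280111 = 4282226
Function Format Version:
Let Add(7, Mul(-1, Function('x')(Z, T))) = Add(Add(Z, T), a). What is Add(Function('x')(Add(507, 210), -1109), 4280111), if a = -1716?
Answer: 4282226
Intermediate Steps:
Function('x')(Z, T) = Add(1723, Mul(-1, T), Mul(-1, Z)) (Function('x')(Z, T) = Add(7, Mul(-1, Add(Add(Z, T), -1716))) = Add(7, Mul(-1, Add(Add(T, Z), -1716))) = Add(7, Mul(-1, Add(-1716, T, Z))) = Add(7, Add(1716, Mul(-1, T), Mul(-1, Z))) = Add(1723, Mul(-1, T), Mul(-1, Z)))
Add(Function('x')(Add(507, 210), -1109), 4280111) = Add(Add(1723, Mul(-1, -1109), Mul(-1, Add(507, 210))), 4280111) = Add(Add(1723, 1109, Mul(-1, 717)), 4280111) = Add(Add(1723, 1109, -717), 4280111) = Add(2115, 4280111) = 4282226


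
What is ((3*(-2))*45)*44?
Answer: -11880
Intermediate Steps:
((3*(-2))*45)*44 = -6*45*44 = -270*44 = -11880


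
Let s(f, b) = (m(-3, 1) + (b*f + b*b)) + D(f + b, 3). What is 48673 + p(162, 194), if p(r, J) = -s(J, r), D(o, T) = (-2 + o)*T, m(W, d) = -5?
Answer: -10056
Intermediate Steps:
D(o, T) = T*(-2 + o)
s(f, b) = -11 + b² + 3*b + 3*f + b*f (s(f, b) = (-5 + (b*f + b*b)) + 3*(-2 + (f + b)) = (-5 + (b*f + b²)) + 3*(-2 + (b + f)) = (-5 + (b² + b*f)) + 3*(-2 + b + f) = (-5 + b² + b*f) + (-6 + 3*b + 3*f) = -11 + b² + 3*b + 3*f + b*f)
p(r, J) = 11 - r² - 3*J - 3*r - J*r (p(r, J) = -(-11 + r² + 3*r + 3*J + r*J) = -(-11 + r² + 3*r + 3*J + J*r) = -(-11 + r² + 3*J + 3*r + J*r) = 11 - r² - 3*J - 3*r - J*r)
48673 + p(162, 194) = 48673 + (11 - 1*162² - 3*194 - 3*162 - 1*194*162) = 48673 + (11 - 1*26244 - 582 - 486 - 31428) = 48673 + (11 - 26244 - 582 - 486 - 31428) = 48673 - 58729 = -10056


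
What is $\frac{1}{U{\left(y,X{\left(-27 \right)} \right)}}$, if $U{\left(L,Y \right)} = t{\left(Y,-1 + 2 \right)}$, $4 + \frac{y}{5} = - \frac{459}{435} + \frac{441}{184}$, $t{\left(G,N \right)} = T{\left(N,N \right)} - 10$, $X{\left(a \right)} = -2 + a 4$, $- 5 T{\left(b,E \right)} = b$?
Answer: $- \frac{5}{51} \approx -0.098039$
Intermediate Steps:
$T{\left(b,E \right)} = - \frac{b}{5}$
$X{\left(a \right)} = -2 + 4 a$
$t{\left(G,N \right)} = -10 - \frac{N}{5}$ ($t{\left(G,N \right)} = - \frac{N}{5} - 10 = -10 - \frac{N}{5}$)
$y = - \frac{70927}{5336}$ ($y = -20 + 5 \left(- \frac{459}{435} + \frac{441}{184}\right) = -20 + 5 \left(\left(-459\right) \frac{1}{435} + 441 \cdot \frac{1}{184}\right) = -20 + 5 \left(- \frac{153}{145} + \frac{441}{184}\right) = -20 + 5 \cdot \frac{35793}{26680} = -20 + \frac{35793}{5336} = - \frac{70927}{5336} \approx -13.292$)
$U{\left(L,Y \right)} = - \frac{51}{5}$ ($U{\left(L,Y \right)} = -10 - \frac{-1 + 2}{5} = -10 - \frac{1}{5} = - \frac{51}{5}$)
$\frac{1}{U{\left(y,X{\left(-27 \right)} \right)}} = \frac{1}{- \frac{51}{5}} = - \frac{5}{51}$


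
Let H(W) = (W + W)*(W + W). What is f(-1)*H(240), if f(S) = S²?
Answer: 230400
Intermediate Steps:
H(W) = 4*W² (H(W) = (2*W)*(2*W) = 4*W²)
f(-1)*H(240) = (-1)²*(4*240²) = 1*(4*57600) = 1*230400 = 230400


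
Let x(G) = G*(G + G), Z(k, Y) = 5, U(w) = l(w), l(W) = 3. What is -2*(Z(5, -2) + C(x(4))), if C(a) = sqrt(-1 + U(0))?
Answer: -10 - 2*sqrt(2) ≈ -12.828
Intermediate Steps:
U(w) = 3
x(G) = 2*G**2 (x(G) = G*(2*G) = 2*G**2)
C(a) = sqrt(2) (C(a) = sqrt(-1 + 3) = sqrt(2))
-2*(Z(5, -2) + C(x(4))) = -2*(5 + sqrt(2)) = -10 - 2*sqrt(2)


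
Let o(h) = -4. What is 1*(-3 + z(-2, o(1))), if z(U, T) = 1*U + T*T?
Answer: 11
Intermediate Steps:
z(U, T) = U + T²
1*(-3 + z(-2, o(1))) = 1*(-3 + (-2 + (-4)²)) = 1*(-3 + (-2 + 16)) = 1*(-3 + 14) = 1*11 = 11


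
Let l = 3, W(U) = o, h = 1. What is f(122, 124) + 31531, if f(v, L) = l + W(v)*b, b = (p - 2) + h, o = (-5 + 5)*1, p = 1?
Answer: 31534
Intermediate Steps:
o = 0 (o = 0*1 = 0)
W(U) = 0
b = 0 (b = (1 - 2) + 1 = -1 + 1 = 0)
f(v, L) = 3 (f(v, L) = 3 + 0*0 = 3 + 0 = 3)
f(122, 124) + 31531 = 3 + 31531 = 31534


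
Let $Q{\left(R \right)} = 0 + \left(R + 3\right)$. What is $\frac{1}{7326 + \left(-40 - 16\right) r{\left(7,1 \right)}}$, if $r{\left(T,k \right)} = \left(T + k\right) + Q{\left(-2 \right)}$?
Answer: $\frac{1}{6822} \approx 0.00014658$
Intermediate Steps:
$Q{\left(R \right)} = 3 + R$ ($Q{\left(R \right)} = 0 + \left(3 + R\right) = 3 + R$)
$r{\left(T,k \right)} = 1 + T + k$ ($r{\left(T,k \right)} = \left(T + k\right) + \left(3 - 2\right) = \left(T + k\right) + 1 = 1 + T + k$)
$\frac{1}{7326 + \left(-40 - 16\right) r{\left(7,1 \right)}} = \frac{1}{7326 + \left(-40 - 16\right) \left(1 + 7 + 1\right)} = \frac{1}{7326 - 504} = \frac{1}{6822}$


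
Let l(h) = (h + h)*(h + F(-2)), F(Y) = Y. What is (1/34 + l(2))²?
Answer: 1/1156 ≈ 0.00086505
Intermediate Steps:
l(h) = 2*h*(-2 + h) (l(h) = (h + h)*(h - 2) = (2*h)*(-2 + h) = 2*h*(-2 + h))
(1/34 + l(2))² = (1/34 + 2*2*(-2 + 2))² = (1/34 + 2*2*0)² = (1/34 + 0)² = (1/34)² = 1/1156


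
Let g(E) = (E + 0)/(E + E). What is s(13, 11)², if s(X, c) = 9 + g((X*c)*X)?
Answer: 361/4 ≈ 90.250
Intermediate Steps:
g(E) = ½ (g(E) = E/((2*E)) = E*(1/(2*E)) = ½)
s(X, c) = 19/2 (s(X, c) = 9 + ½ = 19/2)
s(13, 11)² = (19/2)² = 361/4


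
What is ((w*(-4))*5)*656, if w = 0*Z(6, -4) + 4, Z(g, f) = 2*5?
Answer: -52480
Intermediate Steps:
Z(g, f) = 10
w = 4 (w = 0*10 + 4 = 0 + 4 = 4)
((w*(-4))*5)*656 = ((4*(-4))*5)*656 = -16*5*656 = -80*656 = -52480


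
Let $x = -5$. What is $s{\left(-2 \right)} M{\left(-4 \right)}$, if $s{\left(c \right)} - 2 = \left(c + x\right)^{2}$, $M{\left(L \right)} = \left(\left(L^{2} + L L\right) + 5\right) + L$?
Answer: $1683$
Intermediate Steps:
$M{\left(L \right)} = 5 + L + 2 L^{2}$ ($M{\left(L \right)} = \left(\left(L^{2} + L^{2}\right) + 5\right) + L = \left(2 L^{2} + 5\right) + L = \left(5 + 2 L^{2}\right) + L = 5 + L + 2 L^{2}$)
$s{\left(c \right)} = 2 + \left(-5 + c\right)^{2}$ ($s{\left(c \right)} = 2 + \left(c - 5\right)^{2} = 2 + \left(-5 + c\right)^{2}$)
$s{\left(-2 \right)} M{\left(-4 \right)} = \left(2 + \left(-5 - 2\right)^{2}\right) \left(5 - 4 + 2 \left(-4\right)^{2}\right) = \left(2 + \left(-7\right)^{2}\right) \left(5 - 4 + 2 \cdot 16\right) = \left(2 + 49\right) \left(5 - 4 + 32\right) = 51 \cdot 33 = 1683$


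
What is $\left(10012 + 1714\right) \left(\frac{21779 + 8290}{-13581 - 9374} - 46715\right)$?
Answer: $- \frac{12574644555044}{22955} \approx -5.4779 \cdot 10^{8}$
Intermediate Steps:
$\left(10012 + 1714\right) \left(\frac{21779 + 8290}{-13581 - 9374} - 46715\right) = 11726 \left(\frac{30069}{-22955} - 46715\right) = 11726 \left(30069 \left(- \frac{1}{22955}\right) - 46715\right) = 11726 \left(- \frac{30069}{22955} - 46715\right) = 11726 \left(- \frac{1072372894}{22955}\right) = - \frac{12574644555044}{22955}$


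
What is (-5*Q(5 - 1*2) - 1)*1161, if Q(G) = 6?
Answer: -35991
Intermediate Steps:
(-5*Q(5 - 1*2) - 1)*1161 = (-5*6 - 1)*1161 = (-30 - 1)*1161 = -31*1161 = -35991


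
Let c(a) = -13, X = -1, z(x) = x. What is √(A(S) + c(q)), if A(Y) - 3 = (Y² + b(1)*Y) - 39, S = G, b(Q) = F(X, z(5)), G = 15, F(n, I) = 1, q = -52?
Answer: √191 ≈ 13.820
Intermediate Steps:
b(Q) = 1
S = 15
A(Y) = -36 + Y + Y² (A(Y) = 3 + ((Y² + 1*Y) - 39) = 3 + ((Y² + Y) - 39) = 3 + ((Y + Y²) - 39) = 3 + (-39 + Y + Y²) = -36 + Y + Y²)
√(A(S) + c(q)) = √((-36 + 15 + 15²) - 13) = √((-36 + 15 + 225) - 13) = √(204 - 13) = √191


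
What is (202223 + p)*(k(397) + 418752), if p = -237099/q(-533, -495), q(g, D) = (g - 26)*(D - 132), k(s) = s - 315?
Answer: 761177193269040/8987 ≈ 8.4698e+10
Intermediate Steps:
k(s) = -315 + s
q(g, D) = (-132 + D)*(-26 + g) (q(g, D) = (-26 + g)*(-132 + D) = (-132 + D)*(-26 + g))
p = -79033/116831 (p = -237099/(3432 - 132*(-533) - 26*(-495) - 495*(-533)) = -237099/(3432 + 70356 + 12870 + 263835) = -237099/350493 = -237099*1/350493 = -79033/116831 ≈ -0.67647)
(202223 + p)*(k(397) + 418752) = (202223 - 79033/116831)*((-315 + 397) + 418752) = 23625836280*(82 + 418752)/116831 = (23625836280/116831)*418834 = 761177193269040/8987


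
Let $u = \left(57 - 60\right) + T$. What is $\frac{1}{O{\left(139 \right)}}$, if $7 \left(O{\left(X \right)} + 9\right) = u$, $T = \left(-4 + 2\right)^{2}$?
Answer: $- \frac{7}{62} \approx -0.1129$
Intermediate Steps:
$T = 4$ ($T = \left(-2\right)^{2} = 4$)
$u = 1$ ($u = \left(57 - 60\right) + 4 = -3 + 4 = 1$)
$O{\left(X \right)} = - \frac{62}{7}$ ($O{\left(X \right)} = -9 + \frac{1}{7} \cdot 1 = -9 + \frac{1}{7} = - \frac{62}{7}$)
$\frac{1}{O{\left(139 \right)}} = \frac{1}{- \frac{62}{7}} = - \frac{7}{62}$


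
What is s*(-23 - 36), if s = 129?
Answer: -7611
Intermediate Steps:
s*(-23 - 36) = 129*(-23 - 36) = 129*(-59) = -7611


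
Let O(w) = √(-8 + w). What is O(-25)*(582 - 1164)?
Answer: -582*I*√33 ≈ -3343.3*I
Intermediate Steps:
O(-25)*(582 - 1164) = √(-8 - 25)*(582 - 1164) = √(-33)*(-582) = (I*√33)*(-582) = -582*I*√33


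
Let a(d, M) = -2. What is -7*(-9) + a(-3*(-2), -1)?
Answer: 61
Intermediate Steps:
-7*(-9) + a(-3*(-2), -1) = -7*(-9) - 2 = 63 - 2 = 61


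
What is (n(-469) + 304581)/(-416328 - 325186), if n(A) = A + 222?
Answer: -152167/370757 ≈ -0.41042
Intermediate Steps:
n(A) = 222 + A
(n(-469) + 304581)/(-416328 - 325186) = ((222 - 469) + 304581)/(-416328 - 325186) = (-247 + 304581)/(-741514) = 304334*(-1/741514) = -152167/370757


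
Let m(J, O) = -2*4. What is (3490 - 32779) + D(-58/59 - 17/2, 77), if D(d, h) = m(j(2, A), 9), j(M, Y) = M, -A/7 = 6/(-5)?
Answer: -29297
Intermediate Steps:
A = 42/5 (A = -42/(-5) = -42*(-1)/5 = -7*(-6/5) = 42/5 ≈ 8.4000)
m(J, O) = -8
D(d, h) = -8
(3490 - 32779) + D(-58/59 - 17/2, 77) = (3490 - 32779) - 8 = -29289 - 8 = -29297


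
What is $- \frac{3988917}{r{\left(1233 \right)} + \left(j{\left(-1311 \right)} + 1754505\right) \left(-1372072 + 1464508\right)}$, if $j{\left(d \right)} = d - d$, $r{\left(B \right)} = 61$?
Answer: $- \frac{3988917}{162179424241} \approx -2.4596 \cdot 10^{-5}$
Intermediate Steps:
$j{\left(d \right)} = 0$
$- \frac{3988917}{r{\left(1233 \right)} + \left(j{\left(-1311 \right)} + 1754505\right) \left(-1372072 + 1464508\right)} = - \frac{3988917}{61 + \left(0 + 1754505\right) \left(-1372072 + 1464508\right)} = - \frac{3988917}{61 + 1754505 \cdot 92436} = - \frac{3988917}{61 + 162179424180} = - \frac{3988917}{162179424241}$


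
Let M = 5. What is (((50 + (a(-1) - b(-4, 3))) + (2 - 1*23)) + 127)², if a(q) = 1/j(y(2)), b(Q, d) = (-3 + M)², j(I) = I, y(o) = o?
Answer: 93025/4 ≈ 23256.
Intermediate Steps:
b(Q, d) = 4 (b(Q, d) = (-3 + 5)² = 2² = 4)
a(q) = ½ (a(q) = 1/2 = ½)
(((50 + (a(-1) - b(-4, 3))) + (2 - 1*23)) + 127)² = (((50 + (½ - 1*4)) + (2 - 1*23)) + 127)² = (((50 + (½ - 4)) + (2 - 23)) + 127)² = (((50 - 7/2) - 21) + 127)² = ((93/2 - 21) + 127)² = (51/2 + 127)² = (305/2)² = 93025/4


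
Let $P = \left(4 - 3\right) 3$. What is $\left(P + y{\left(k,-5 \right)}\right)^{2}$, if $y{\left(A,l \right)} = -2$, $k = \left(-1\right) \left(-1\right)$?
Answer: $1$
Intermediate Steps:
$k = 1$
$P = 3$ ($P = \left(4 - 3\right) 3 = 1 \cdot 3 = 3$)
$\left(P + y{\left(k,-5 \right)}\right)^{2} = \left(3 - 2\right)^{2} = 1^{2} = 1$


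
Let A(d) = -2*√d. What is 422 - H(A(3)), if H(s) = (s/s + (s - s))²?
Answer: 421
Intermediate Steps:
H(s) = 1 (H(s) = (1 + 0)² = 1² = 1)
422 - H(A(3)) = 422 - 1*1 = 422 - 1 = 421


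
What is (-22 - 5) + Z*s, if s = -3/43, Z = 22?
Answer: -1227/43 ≈ -28.535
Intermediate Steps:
s = -3/43 (s = -3*1/43 = -3/43 ≈ -0.069767)
(-22 - 5) + Z*s = (-22 - 5) + 22*(-3/43) = -27 - 66/43 = -1227/43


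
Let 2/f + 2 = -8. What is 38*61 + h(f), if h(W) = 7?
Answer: 2325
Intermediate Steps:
f = -⅕ (f = 2/(-2 - 8) = 2/(-10) = 2*(-⅒) = -⅕ ≈ -0.20000)
38*61 + h(f) = 38*61 + 7 = 2318 + 7 = 2325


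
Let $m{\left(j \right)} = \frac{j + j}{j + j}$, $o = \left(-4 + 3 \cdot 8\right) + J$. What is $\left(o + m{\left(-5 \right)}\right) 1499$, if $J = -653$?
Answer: $-947368$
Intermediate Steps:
$o = -633$ ($o = \left(-4 + 3 \cdot 8\right) - 653 = \left(-4 + 24\right) - 653 = 20 - 653 = -633$)
$m{\left(j \right)} = 1$ ($m{\left(j \right)} = \frac{2 j}{2 j} = 2 j \frac{1}{2 j} = 1$)
$\left(o + m{\left(-5 \right)}\right) 1499 = \left(-633 + 1\right) 1499 = \left(-632\right) 1499 = -947368$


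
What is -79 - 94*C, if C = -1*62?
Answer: 5749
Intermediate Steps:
C = -62
-79 - 94*C = -79 - 94*(-62) = -79 + 5828 = 5749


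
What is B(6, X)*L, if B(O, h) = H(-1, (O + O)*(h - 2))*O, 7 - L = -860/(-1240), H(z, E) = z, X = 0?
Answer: -1173/31 ≈ -37.839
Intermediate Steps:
L = 391/62 (L = 7 - (-860)/(-1240) = 7 - (-860)*(-1)/1240 = 7 - 1*43/62 = 7 - 43/62 = 391/62 ≈ 6.3064)
B(O, h) = -O
B(6, X)*L = -1*6*(391/62) = -6*391/62 = -1173/31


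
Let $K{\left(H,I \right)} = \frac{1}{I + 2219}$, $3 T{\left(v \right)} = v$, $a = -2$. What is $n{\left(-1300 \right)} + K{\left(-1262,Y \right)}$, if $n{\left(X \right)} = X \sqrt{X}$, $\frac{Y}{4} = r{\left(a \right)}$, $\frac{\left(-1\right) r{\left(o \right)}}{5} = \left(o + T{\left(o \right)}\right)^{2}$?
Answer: $\frac{9}{18691} - 13000 i \sqrt{13} \approx 0.00048152 - 46872.0 i$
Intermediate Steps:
$T{\left(v \right)} = \frac{v}{3}$
$r{\left(o \right)} = - \frac{80 o^{2}}{9}$ ($r{\left(o \right)} = - 5 \left(o + \frac{o}{3}\right)^{2} = - 5 \left(\frac{4 o}{3}\right)^{2} = - 5 \frac{16 o^{2}}{9} = - \frac{80 o^{2}}{9}$)
$Y = - \frac{1280}{9}$ ($Y = 4 \left(- \frac{80 \left(-2\right)^{2}}{9}\right) = 4 \left(\left(- \frac{80}{9}\right) 4\right) = 4 \left(- \frac{320}{9}\right) = - \frac{1280}{9} \approx -142.22$)
$n{\left(X \right)} = X^{\frac{3}{2}}$
$K{\left(H,I \right)} = \frac{1}{2219 + I}$
$n{\left(-1300 \right)} + K{\left(-1262,Y \right)} = \left(-1300\right)^{\frac{3}{2}} + \frac{1}{2219 - \frac{1280}{9}} = - 13000 i \sqrt{13} + \frac{1}{\frac{18691}{9}} = - 13000 i \sqrt{13} + \frac{9}{18691} = \frac{9}{18691} - 13000 i \sqrt{13}$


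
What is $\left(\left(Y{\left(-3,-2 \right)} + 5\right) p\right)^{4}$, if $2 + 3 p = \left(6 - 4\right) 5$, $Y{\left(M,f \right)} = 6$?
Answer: $\frac{59969536}{81} \approx 7.4037 \cdot 10^{5}$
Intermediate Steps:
$p = \frac{8}{3}$ ($p = - \frac{2}{3} + \frac{\left(6 - 4\right) 5}{3} = - \frac{2}{3} + \frac{2 \cdot 5}{3} = - \frac{2}{3} + \frac{1}{3} \cdot 10 = - \frac{2}{3} + \frac{10}{3} = \frac{8}{3} \approx 2.6667$)
$\left(\left(Y{\left(-3,-2 \right)} + 5\right) p\right)^{4} = \left(\left(6 + 5\right) \frac{8}{3}\right)^{4} = \left(11 \cdot \frac{8}{3}\right)^{4} = \left(\frac{88}{3}\right)^{4} = \frac{59969536}{81}$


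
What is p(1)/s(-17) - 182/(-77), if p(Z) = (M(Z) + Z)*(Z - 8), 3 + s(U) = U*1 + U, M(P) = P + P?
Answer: 1193/407 ≈ 2.9312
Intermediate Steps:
M(P) = 2*P
s(U) = -3 + 2*U (s(U) = -3 + (U*1 + U) = -3 + (U + U) = -3 + 2*U)
p(Z) = 3*Z*(-8 + Z) (p(Z) = (2*Z + Z)*(Z - 8) = (3*Z)*(-8 + Z) = 3*Z*(-8 + Z))
p(1)/s(-17) - 182/(-77) = (3*1*(-8 + 1))/(-3 + 2*(-17)) - 182/(-77) = (3*1*(-7))/(-3 - 34) - 182*(-1/77) = -21/(-37) + 26/11 = -21*(-1/37) + 26/11 = 21/37 + 26/11 = 1193/407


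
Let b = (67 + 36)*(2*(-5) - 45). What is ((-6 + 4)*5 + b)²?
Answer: 32205625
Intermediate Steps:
b = -5665 (b = 103*(-10 - 45) = 103*(-55) = -5665)
((-6 + 4)*5 + b)² = ((-6 + 4)*5 - 5665)² = (-2*5 - 5665)² = (-10 - 5665)² = (-5675)² = 32205625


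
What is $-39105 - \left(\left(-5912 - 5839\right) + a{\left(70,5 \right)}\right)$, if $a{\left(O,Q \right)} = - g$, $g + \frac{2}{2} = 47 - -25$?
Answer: $-27283$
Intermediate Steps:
$g = 71$ ($g = -1 + \left(47 - -25\right) = -1 + \left(47 + 25\right) = -1 + 72 = 71$)
$a{\left(O,Q \right)} = -71$ ($a{\left(O,Q \right)} = \left(-1\right) 71 = -71$)
$-39105 - \left(\left(-5912 - 5839\right) + a{\left(70,5 \right)}\right) = -39105 - \left(\left(-5912 - 5839\right) - 71\right) = -39105 - \left(-11751 - 71\right) = -39105 - -11822 = -39105 + 11822 = -27283$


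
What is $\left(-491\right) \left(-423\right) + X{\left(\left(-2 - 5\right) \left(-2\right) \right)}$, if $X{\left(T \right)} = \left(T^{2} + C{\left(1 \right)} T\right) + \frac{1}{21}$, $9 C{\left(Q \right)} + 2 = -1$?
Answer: $\frac{4365572}{21} \approx 2.0788 \cdot 10^{5}$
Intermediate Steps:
$C{\left(Q \right)} = - \frac{1}{3}$ ($C{\left(Q \right)} = - \frac{2}{9} + \frac{1}{9} \left(-1\right) = - \frac{2}{9} - \frac{1}{9} = - \frac{1}{3}$)
$X{\left(T \right)} = \frac{1}{21} + T^{2} - \frac{T}{3}$ ($X{\left(T \right)} = \left(T^{2} - \frac{T}{3}\right) + \frac{1}{21} = \frac{1}{21} + T^{2} - \frac{T}{3}$)
$\left(-491\right) \left(-423\right) + X{\left(\left(-2 - 5\right) \left(-2\right) \right)} = \left(-491\right) \left(-423\right) + \left(\frac{1}{21} + \left(\left(-2 - 5\right) \left(-2\right)\right)^{2} - \frac{\left(-2 - 5\right) \left(-2\right)}{3}\right) = 207693 + \left(\frac{1}{21} + \left(\left(-7\right) \left(-2\right)\right)^{2} - \frac{\left(-7\right) \left(-2\right)}{3}\right) = 207693 + \left(\frac{1}{21} + 14^{2} - \frac{14}{3}\right) = 207693 + \left(\frac{1}{21} + 196 - \frac{14}{3}\right) = 207693 + \frac{4019}{21} = \frac{4365572}{21}$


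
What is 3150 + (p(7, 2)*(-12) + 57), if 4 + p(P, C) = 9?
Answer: 3147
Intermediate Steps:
p(P, C) = 5 (p(P, C) = -4 + 9 = 5)
3150 + (p(7, 2)*(-12) + 57) = 3150 + (5*(-12) + 57) = 3150 + (-60 + 57) = 3150 - 3 = 3147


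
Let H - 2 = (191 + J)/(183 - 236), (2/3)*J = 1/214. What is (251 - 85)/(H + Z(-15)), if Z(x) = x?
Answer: -3765544/376643 ≈ -9.9977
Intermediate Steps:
J = 3/428 (J = (3/2)/214 = (3/2)*(1/214) = 3/428 ≈ 0.0070093)
H = -36383/22684 (H = 2 + (191 + 3/428)/(183 - 236) = 2 + (81751/428)/(-53) = 2 + (81751/428)*(-1/53) = 2 - 81751/22684 = -36383/22684 ≈ -1.6039)
(251 - 85)/(H + Z(-15)) = (251 - 85)/(-36383/22684 - 15) = 166/(-376643/22684) = 166*(-22684/376643) = -3765544/376643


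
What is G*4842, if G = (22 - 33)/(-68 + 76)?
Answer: -26631/4 ≈ -6657.8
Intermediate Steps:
G = -11/8 ≈ -1.3750
G*4842 = -11/8*4842 = -26631/4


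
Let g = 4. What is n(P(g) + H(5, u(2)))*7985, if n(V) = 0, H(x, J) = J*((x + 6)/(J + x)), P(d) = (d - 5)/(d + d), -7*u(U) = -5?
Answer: 0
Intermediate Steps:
u(U) = 5/7 (u(U) = -1/7*(-5) = 5/7)
P(d) = (-5 + d)/(2*d) (P(d) = (-5 + d)/((2*d)) = (-5 + d)*(1/(2*d)) = (-5 + d)/(2*d))
H(x, J) = J*(6 + x)/(J + x) (H(x, J) = J*((6 + x)/(J + x)) = J*(6 + x)/(J + x))
n(P(g) + H(5, u(2)))*7985 = 0*7985 = 0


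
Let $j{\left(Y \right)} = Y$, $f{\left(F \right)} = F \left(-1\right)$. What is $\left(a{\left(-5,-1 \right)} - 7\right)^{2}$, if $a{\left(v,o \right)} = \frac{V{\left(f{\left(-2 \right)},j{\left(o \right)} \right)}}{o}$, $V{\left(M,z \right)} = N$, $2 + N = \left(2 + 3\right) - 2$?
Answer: $64$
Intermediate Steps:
$f{\left(F \right)} = - F$
$N = 1$ ($N = -2 + \left(\left(2 + 3\right) - 2\right) = -2 + \left(5 - 2\right) = -2 + 3 = 1$)
$V{\left(M,z \right)} = 1$
$a{\left(v,o \right)} = \frac{1}{o}$ ($a{\left(v,o \right)} = 1 \frac{1}{o} = \frac{1}{o}$)
$\left(a{\left(-5,-1 \right)} - 7\right)^{2} = \left(\frac{1}{-1} - 7\right)^{2} = \left(-1 - 7\right)^{2} = \left(-8\right)^{2} = 64$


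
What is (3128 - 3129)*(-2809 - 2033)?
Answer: 4842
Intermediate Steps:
(3128 - 3129)*(-2809 - 2033) = -1*(-4842) = 4842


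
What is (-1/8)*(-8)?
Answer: 1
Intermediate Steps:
(-1/8)*(-8) = ((⅛)*(-1))*(-8) = -⅛*(-8) = 1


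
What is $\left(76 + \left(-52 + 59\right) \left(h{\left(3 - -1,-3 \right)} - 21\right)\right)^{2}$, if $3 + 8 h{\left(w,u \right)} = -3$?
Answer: $\frac{93025}{16} \approx 5814.1$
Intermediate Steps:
$h{\left(w,u \right)} = - \frac{3}{4}$ ($h{\left(w,u \right)} = - \frac{3}{8} + \frac{1}{8} \left(-3\right) = - \frac{3}{8} - \frac{3}{8} = - \frac{3}{4}$)
$\left(76 + \left(-52 + 59\right) \left(h{\left(3 - -1,-3 \right)} - 21\right)\right)^{2} = \left(76 + \left(-52 + 59\right) \left(- \frac{3}{4} - 21\right)\right)^{2} = \left(76 + 7 \left(- \frac{87}{4}\right)\right)^{2} = \left(76 - \frac{609}{4}\right)^{2} = \left(- \frac{305}{4}\right)^{2} = \frac{93025}{16}$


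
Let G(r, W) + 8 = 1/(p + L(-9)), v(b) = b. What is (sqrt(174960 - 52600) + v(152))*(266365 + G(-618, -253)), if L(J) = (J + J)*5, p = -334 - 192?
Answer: 3117442309/77 + 164075911*sqrt(30590)/308 ≈ 1.3366e+8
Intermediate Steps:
p = -526
L(J) = 10*J (L(J) = (2*J)*5 = 10*J)
G(r, W) = -4929/616 (G(r, W) = -8 + 1/(-526 + 10*(-9)) = -8 + 1/(-526 - 90) = -8 + 1/(-616) = -8 - 1/616 = -4929/616)
(sqrt(174960 - 52600) + v(152))*(266365 + G(-618, -253)) = (sqrt(174960 - 52600) + 152)*(266365 - 4929/616) = (sqrt(122360) + 152)*(164075911/616) = (2*sqrt(30590) + 152)*(164075911/616) = (152 + 2*sqrt(30590))*(164075911/616) = 3117442309/77 + 164075911*sqrt(30590)/308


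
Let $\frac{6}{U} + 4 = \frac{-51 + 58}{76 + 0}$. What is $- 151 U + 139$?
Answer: $\frac{36713}{99} \approx 370.84$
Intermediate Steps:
$U = - \frac{152}{99}$ ($U = \frac{6}{-4 + \frac{-51 + 58}{76 + 0}} = \frac{6}{-4 + \frac{7}{76}} = \frac{6}{- \frac{297}{76}} = 6 \left(- \frac{76}{297}\right) = - \frac{152}{99} \approx -1.5354$)
$- 151 U + 139 = \left(-151\right) \left(- \frac{152}{99}\right) + 139 = \frac{22952}{99} + 139 = \frac{36713}{99}$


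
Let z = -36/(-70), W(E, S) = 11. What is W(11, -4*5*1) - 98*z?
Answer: -197/5 ≈ -39.400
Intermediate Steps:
z = 18/35 (z = -36*(-1/70) = 18/35 ≈ 0.51429)
W(11, -4*5*1) - 98*z = 11 - 98*18/35 = 11 - 252/5 = -197/5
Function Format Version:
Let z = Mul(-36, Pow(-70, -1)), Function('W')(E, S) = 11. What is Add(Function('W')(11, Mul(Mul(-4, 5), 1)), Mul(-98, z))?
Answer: Rational(-197, 5) ≈ -39.400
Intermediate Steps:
z = Rational(18, 35) (z = Mul(-36, Rational(-1, 70)) = Rational(18, 35) ≈ 0.51429)
Add(Function('W')(11, Mul(Mul(-4, 5), 1)), Mul(-98, z)) = Add(11, Mul(-98, Rational(18, 35))) = Add(11, Rational(-252, 5)) = Rational(-197, 5)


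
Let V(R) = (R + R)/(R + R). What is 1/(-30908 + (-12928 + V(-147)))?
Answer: -1/43835 ≈ -2.2813e-5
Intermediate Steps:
V(R) = 1 (V(R) = (2*R)/((2*R)) = (2*R)*(1/(2*R)) = 1)
1/(-30908 + (-12928 + V(-147))) = 1/(-30908 + (-12928 + 1)) = 1/(-30908 - 12927) = 1/(-43835) = -1/43835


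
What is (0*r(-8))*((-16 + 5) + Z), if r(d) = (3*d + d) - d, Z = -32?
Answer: 0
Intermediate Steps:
r(d) = 3*d (r(d) = 4*d - d = 3*d)
(0*r(-8))*((-16 + 5) + Z) = (0*(3*(-8)))*((-16 + 5) - 32) = (0*(-24))*(-11 - 32) = 0*(-43) = 0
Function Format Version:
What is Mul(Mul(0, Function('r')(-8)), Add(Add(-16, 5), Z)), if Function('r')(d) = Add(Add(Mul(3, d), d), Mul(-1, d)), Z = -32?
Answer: 0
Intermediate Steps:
Function('r')(d) = Mul(3, d) (Function('r')(d) = Add(Mul(4, d), Mul(-1, d)) = Mul(3, d))
Mul(Mul(0, Function('r')(-8)), Add(Add(-16, 5), Z)) = Mul(Mul(0, Mul(3, -8)), Add(Add(-16, 5), -32)) = Mul(Mul(0, -24), Add(-11, -32)) = Mul(0, -43) = 0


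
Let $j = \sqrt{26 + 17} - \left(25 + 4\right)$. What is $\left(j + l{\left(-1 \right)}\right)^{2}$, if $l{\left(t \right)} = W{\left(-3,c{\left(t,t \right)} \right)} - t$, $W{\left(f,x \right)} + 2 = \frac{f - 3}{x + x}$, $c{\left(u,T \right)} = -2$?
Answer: $\frac{3421}{4} - 57 \sqrt{43} \approx 481.48$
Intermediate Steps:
$W{\left(f,x \right)} = -2 + \frac{-3 + f}{2 x}$ ($W{\left(f,x \right)} = -2 + \frac{f - 3}{x + x} = -2 + \frac{-3 + f}{2 x}$)
$l{\left(t \right)} = - \frac{1}{2} - t$ ($l{\left(t \right)} = \frac{-3 - 3 - -8}{2 \left(-2\right)} - t = \frac{1}{2} \left(- \frac{1}{2}\right) \left(-3 - 3 + 8\right) - t = \frac{1}{2} \left(- \frac{1}{2}\right) 2 - t = - \frac{1}{2} - t$)
$j = -29 + \sqrt{43}$ ($j = \sqrt{43} - 29 = -29 + \sqrt{43} \approx -22.443$)
$\left(j + l{\left(-1 \right)}\right)^{2} = \left(\left(-29 + \sqrt{43}\right) - - \frac{1}{2}\right)^{2} = \left(\left(-29 + \sqrt{43}\right) + \left(- \frac{1}{2} + 1\right)\right)^{2} = \left(\left(-29 + \sqrt{43}\right) + \frac{1}{2}\right)^{2} = \left(- \frac{57}{2} + \sqrt{43}\right)^{2}$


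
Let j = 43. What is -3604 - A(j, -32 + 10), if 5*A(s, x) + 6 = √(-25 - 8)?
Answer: -18014/5 - I*√33/5 ≈ -3602.8 - 1.1489*I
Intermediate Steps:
A(s, x) = -6/5 + I*√33/5 (A(s, x) = -6/5 + √(-25 - 8)/5 = -6/5 + √(-33)/5 = -6/5 + (I*√33)/5 = -6/5 + I*√33/5)
-3604 - A(j, -32 + 10) = -3604 - (-6/5 + I*√33/5) = -3604 + (6/5 - I*√33/5) = -18014/5 - I*√33/5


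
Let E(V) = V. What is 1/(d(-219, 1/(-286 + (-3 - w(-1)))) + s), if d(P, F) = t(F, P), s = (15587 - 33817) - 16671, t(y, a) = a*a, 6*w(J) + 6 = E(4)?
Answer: 1/13060 ≈ 7.6570e-5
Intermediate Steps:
w(J) = -⅓ (w(J) = -1 + (⅙)*4 = -1 + ⅔ = -⅓)
t(y, a) = a²
s = -34901 (s = -18230 - 16671 = -34901)
d(P, F) = P²
1/(d(-219, 1/(-286 + (-3 - w(-1)))) + s) = 1/((-219)² - 34901) = 1/(47961 - 34901) = 1/13060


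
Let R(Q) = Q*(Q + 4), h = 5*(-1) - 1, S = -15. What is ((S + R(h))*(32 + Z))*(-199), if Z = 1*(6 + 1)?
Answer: 23283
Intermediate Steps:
h = -6 (h = -5 - 1 = -6)
R(Q) = Q*(4 + Q)
Z = 7 (Z = 1*7 = 7)
((S + R(h))*(32 + Z))*(-199) = ((-15 - 6*(4 - 6))*(32 + 7))*(-199) = ((-15 - 6*(-2))*39)*(-199) = ((-15 + 12)*39)*(-199) = -3*39*(-199) = -117*(-199) = 23283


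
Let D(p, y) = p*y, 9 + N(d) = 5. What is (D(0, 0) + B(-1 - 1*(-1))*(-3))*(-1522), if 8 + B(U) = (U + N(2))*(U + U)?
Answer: -36528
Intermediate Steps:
N(d) = -4 (N(d) = -9 + 5 = -4)
B(U) = -8 + 2*U*(-4 + U) (B(U) = -8 + (U - 4)*(U + U) = -8 + (-4 + U)*(2*U) = -8 + 2*U*(-4 + U))
(D(0, 0) + B(-1 - 1*(-1))*(-3))*(-1522) = (0*0 + (-8 - 8*(-1 - 1*(-1)) + 2*(-1 - 1*(-1))²)*(-3))*(-1522) = (0 + (-8 - 8*(-1 + 1) + 2*(-1 + 1)²)*(-3))*(-1522) = (0 + (-8 - 8*0 + 2*0²)*(-3))*(-1522) = (0 + (-8 + 0 + 2*0)*(-3))*(-1522) = (0 + (-8 + 0 + 0)*(-3))*(-1522) = (0 - 8*(-3))*(-1522) = (0 + 24)*(-1522) = 24*(-1522) = -36528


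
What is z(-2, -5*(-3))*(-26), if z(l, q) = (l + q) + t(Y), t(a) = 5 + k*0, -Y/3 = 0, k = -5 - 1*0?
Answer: -468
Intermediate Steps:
k = -5 (k = -5 + 0 = -5)
Y = 0 (Y = -3*0 = 0)
t(a) = 5 (t(a) = 5 - 5*0 = 5 + 0 = 5)
z(l, q) = 5 + l + q (z(l, q) = (l + q) + 5 = 5 + l + q)
z(-2, -5*(-3))*(-26) = (5 - 2 - 5*(-3))*(-26) = (5 - 2 + 15)*(-26) = 18*(-26) = -468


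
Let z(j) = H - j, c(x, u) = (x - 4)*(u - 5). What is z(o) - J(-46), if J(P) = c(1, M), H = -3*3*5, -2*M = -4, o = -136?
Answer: 82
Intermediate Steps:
M = 2 (M = -1/2*(-4) = 2)
c(x, u) = (-5 + u)*(-4 + x) (c(x, u) = (-4 + x)*(-5 + u) = (-5 + u)*(-4 + x))
H = -45 (H = -9*5 = -45)
z(j) = -45 - j
J(P) = 9 (J(P) = 20 - 5*1 - 4*2 + 2*1 = 20 - 5 - 8 + 2 = 9)
z(o) - J(-46) = (-45 - 1*(-136)) - 1*9 = (-45 + 136) - 9 = 91 - 9 = 82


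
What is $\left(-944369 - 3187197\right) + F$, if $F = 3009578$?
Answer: $-1121988$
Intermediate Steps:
$\left(-944369 - 3187197\right) + F = \left(-944369 - 3187197\right) + 3009578 = -4131566 + 3009578 = -1121988$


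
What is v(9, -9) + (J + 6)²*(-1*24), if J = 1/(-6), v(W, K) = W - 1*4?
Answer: -2435/3 ≈ -811.67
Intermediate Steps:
v(W, K) = -4 + W (v(W, K) = W - 4 = -4 + W)
J = -⅙ ≈ -0.16667
v(9, -9) + (J + 6)²*(-1*24) = (-4 + 9) + (-⅙ + 6)²*(-1*24) = 5 + (35/6)²*(-24) = 5 + (1225/36)*(-24) = 5 - 2450/3 = -2435/3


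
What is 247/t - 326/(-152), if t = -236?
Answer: 1231/1121 ≈ 1.0981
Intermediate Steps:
247/t - 326/(-152) = 247/(-236) - 326/(-152) = 247*(-1/236) - 326*(-1/152) = -247/236 + 163/76 = 1231/1121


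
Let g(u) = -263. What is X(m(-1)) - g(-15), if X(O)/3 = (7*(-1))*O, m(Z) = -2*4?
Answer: 431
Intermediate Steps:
m(Z) = -8
X(O) = -21*O (X(O) = 3*((7*(-1))*O) = 3*(-7*O) = -21*O)
X(m(-1)) - g(-15) = -21*(-8) - 1*(-263) = 168 + 263 = 431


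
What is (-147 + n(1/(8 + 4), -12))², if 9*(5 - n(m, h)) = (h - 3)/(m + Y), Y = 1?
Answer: 3334276/169 ≈ 19729.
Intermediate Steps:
n(m, h) = 5 - (-3 + h)/(9*(1 + m)) (n(m, h) = 5 - (h - 3)/(9*(m + 1)) = 5 - (-3 + h)/(9*(1 + m)))
(-147 + n(1/(8 + 4), -12))² = (-147 + (48 - 1*(-12) + 45/(8 + 4))/(9*(1 + 1/(8 + 4))))² = (-147 + (48 + 12 + 45/12)/(9*(1 + 1/12)))² = (-147 + (48 + 12 + 45*(1/12))/(9*(1 + 1/12)))² = (-147 + (48 + 12 + 15/4)/(9*(13/12)))² = (-147 + (⅑)*(12/13)*(255/4))² = (-147 + 85/13)² = (-1826/13)² = 3334276/169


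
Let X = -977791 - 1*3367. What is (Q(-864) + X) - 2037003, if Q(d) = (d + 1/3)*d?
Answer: -2271953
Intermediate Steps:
X = -981158 (X = -977791 - 3367 = -981158)
Q(d) = d*(1/3 + d) (Q(d) = (d + 1/3)*d = (1/3 + d)*d = d*(1/3 + d))
(Q(-864) + X) - 2037003 = (-864*(1/3 - 864) - 981158) - 2037003 = (-864*(-2591/3) - 981158) - 2037003 = (746208 - 981158) - 2037003 = -234950 - 2037003 = -2271953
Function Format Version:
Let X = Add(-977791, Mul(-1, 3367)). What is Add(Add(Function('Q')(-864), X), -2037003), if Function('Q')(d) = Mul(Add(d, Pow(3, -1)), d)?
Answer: -2271953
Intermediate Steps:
X = -981158 (X = Add(-977791, -3367) = -981158)
Function('Q')(d) = Mul(d, Add(Rational(1, 3), d)) (Function('Q')(d) = Mul(Add(d, Rational(1, 3)), d) = Mul(Add(Rational(1, 3), d), d) = Mul(d, Add(Rational(1, 3), d)))
Add(Add(Function('Q')(-864), X), -2037003) = Add(Add(Mul(-864, Add(Rational(1, 3), -864)), -981158), -2037003) = Add(Add(Mul(-864, Rational(-2591, 3)), -981158), -2037003) = Add(Add(746208, -981158), -2037003) = Add(-234950, -2037003) = -2271953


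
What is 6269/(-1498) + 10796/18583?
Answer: -100324419/27837334 ≈ -3.6040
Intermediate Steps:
6269/(-1498) + 10796/18583 = 6269*(-1/1498) + 10796*(1/18583) = -6269/1498 + 10796/18583 = -100324419/27837334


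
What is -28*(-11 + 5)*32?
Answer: 5376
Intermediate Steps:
-28*(-11 + 5)*32 = -28*(-6)*32 = 168*32 = 5376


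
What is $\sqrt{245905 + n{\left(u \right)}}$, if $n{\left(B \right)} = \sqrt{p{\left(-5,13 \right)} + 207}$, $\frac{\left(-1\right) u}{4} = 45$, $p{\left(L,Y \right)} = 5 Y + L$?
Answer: $\sqrt{245905 + \sqrt{267}} \approx 495.9$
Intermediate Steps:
$p{\left(L,Y \right)} = L + 5 Y$
$u = -180$ ($u = \left(-4\right) 45 = -180$)
$n{\left(B \right)} = \sqrt{267}$ ($n{\left(B \right)} = \sqrt{\left(-5 + 5 \cdot 13\right) + 207} = \sqrt{\left(-5 + 65\right) + 207} = \sqrt{60 + 207} = \sqrt{267}$)
$\sqrt{245905 + n{\left(u \right)}} = \sqrt{245905 + \sqrt{267}}$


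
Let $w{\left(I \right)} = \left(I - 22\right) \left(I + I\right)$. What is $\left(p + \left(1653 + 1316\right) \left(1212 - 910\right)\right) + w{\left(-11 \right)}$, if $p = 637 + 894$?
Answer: $898895$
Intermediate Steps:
$p = 1531$
$w{\left(I \right)} = 2 I \left(-22 + I\right)$ ($w{\left(I \right)} = \left(-22 + I\right) 2 I = 2 I \left(-22 + I\right)$)
$\left(p + \left(1653 + 1316\right) \left(1212 - 910\right)\right) + w{\left(-11 \right)} = \left(1531 + \left(1653 + 1316\right) \left(1212 - 910\right)\right) + 2 \left(-11\right) \left(-22 - 11\right) = \left(1531 + 2969 \cdot 302\right) + 2 \left(-11\right) \left(-33\right) = \left(1531 + 896638\right) + 726 = 898169 + 726 = 898895$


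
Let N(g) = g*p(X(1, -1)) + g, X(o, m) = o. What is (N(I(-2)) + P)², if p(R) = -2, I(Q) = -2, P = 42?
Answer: 1936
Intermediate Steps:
N(g) = -g (N(g) = g*(-2) + g = -2*g + g = -g)
(N(I(-2)) + P)² = (-1*(-2) + 42)² = (2 + 42)² = 44² = 1936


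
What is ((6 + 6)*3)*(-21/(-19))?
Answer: 756/19 ≈ 39.789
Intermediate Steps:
((6 + 6)*3)*(-21/(-19)) = (12*3)*(-21*(-1/19)) = 36*(21/19) = 756/19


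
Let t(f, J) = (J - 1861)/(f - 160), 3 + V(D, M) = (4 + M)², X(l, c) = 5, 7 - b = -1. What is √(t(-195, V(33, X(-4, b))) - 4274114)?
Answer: I*√538644583885/355 ≈ 2067.4*I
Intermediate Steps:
b = 8 (b = 7 - 1*(-1) = 7 + 1 = 8)
V(D, M) = -3 + (4 + M)²
t(f, J) = (-1861 + J)/(-160 + f)
√(t(-195, V(33, X(-4, b))) - 4274114) = √((-1861 + (-3 + (4 + 5)²))/(-160 - 195) - 4274114) = √((-1861 + (-3 + 9²))/(-355) - 4274114) = √(-(-1861 + (-3 + 81))/355 - 4274114) = √(-(-1861 + 78)/355 - 4274114) = √(-1/355*(-1783) - 4274114) = √(1783/355 - 4274114) = √(-1517308687/355) = I*√538644583885/355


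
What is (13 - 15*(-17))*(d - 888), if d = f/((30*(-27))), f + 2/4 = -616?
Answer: -10700101/45 ≈ -2.3778e+5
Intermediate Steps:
f = -1233/2 (f = -½ - 616 = -1233/2 ≈ -616.50)
d = 137/180 (d = -1233/(2*(30*(-27))) = -1233/2/(-810) = -1233/2*(-1/810) = 137/180 ≈ 0.76111)
(13 - 15*(-17))*(d - 888) = (13 - 15*(-17))*(137/180 - 888) = (13 + 255)*(-159703/180) = 268*(-159703/180) = -10700101/45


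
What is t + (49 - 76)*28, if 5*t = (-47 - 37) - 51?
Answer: -783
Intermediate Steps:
t = -27 (t = ((-47 - 37) - 51)/5 = (-84 - 51)/5 = (1/5)*(-135) = -27)
t + (49 - 76)*28 = -27 + (49 - 76)*28 = -27 - 27*28 = -27 - 756 = -783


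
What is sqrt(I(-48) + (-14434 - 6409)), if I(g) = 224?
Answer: 3*I*sqrt(2291) ≈ 143.59*I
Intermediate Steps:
sqrt(I(-48) + (-14434 - 6409)) = sqrt(224 + (-14434 - 6409)) = sqrt(224 - 20843) = sqrt(-20619) = 3*I*sqrt(2291)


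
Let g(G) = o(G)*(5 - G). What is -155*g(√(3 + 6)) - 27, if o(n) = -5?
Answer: 1523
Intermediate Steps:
g(G) = -25 + 5*G (g(G) = -5*(5 - G) = -25 + 5*G)
-155*g(√(3 + 6)) - 27 = -155*(-25 + 5*√(3 + 6)) - 27 = -155*(-25 + 5*√9) - 27 = -155*(-25 + 5*3) - 27 = -155*(-25 + 15) - 27 = -155*(-10) - 27 = 1550 - 27 = 1523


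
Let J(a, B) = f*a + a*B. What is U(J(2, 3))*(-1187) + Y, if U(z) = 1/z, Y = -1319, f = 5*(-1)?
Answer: -4089/4 ≈ -1022.3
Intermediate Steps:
f = -5
J(a, B) = -5*a + B*a (J(a, B) = -5*a + a*B = -5*a + B*a)
U(J(2, 3))*(-1187) + Y = -1187/(2*(-5 + 3)) - 1319 = -1187/(2*(-2)) - 1319 = -1187/(-4) - 1319 = -¼*(-1187) - 1319 = 1187/4 - 1319 = -4089/4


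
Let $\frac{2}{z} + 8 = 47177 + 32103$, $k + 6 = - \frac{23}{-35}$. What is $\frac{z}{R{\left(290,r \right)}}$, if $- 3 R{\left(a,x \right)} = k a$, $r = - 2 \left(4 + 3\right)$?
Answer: $\frac{7}{143297352} \approx 4.8849 \cdot 10^{-8}$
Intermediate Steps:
$r = -14$ ($r = \left(-2\right) 7 = -14$)
$k = - \frac{187}{35}$ ($k = -6 - \frac{23}{-35} = -6 - - \frac{23}{35} = -6 + \frac{23}{35} = - \frac{187}{35} \approx -5.3429$)
$R{\left(a,x \right)} = \frac{187 a}{105}$ ($R{\left(a,x \right)} = - \frac{\left(- \frac{187}{35}\right) a}{3} = \frac{187 a}{105}$)
$z = \frac{1}{39636}$ ($z = \frac{2}{-8 + \left(47177 + 32103\right)} = \frac{2}{-8 + 79280} = \frac{2}{79272} = 2 \cdot \frac{1}{79272} = \frac{1}{39636} \approx 2.523 \cdot 10^{-5}$)
$\frac{z}{R{\left(290,r \right)}} = \frac{1}{39636 \cdot \frac{187}{105} \cdot 290} = \frac{1}{39636 \cdot \frac{10846}{21}} = \frac{1}{39636} \cdot \frac{21}{10846} = \frac{7}{143297352}$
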